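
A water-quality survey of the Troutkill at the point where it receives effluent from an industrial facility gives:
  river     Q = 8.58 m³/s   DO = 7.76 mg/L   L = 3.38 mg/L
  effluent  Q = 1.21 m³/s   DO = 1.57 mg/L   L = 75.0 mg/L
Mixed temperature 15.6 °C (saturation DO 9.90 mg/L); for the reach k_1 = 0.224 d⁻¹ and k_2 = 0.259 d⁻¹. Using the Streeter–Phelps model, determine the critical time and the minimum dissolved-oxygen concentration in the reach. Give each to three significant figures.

t_c ≈ 3.07 d; minimum DO ≈ 4.58 mg/L

Mixed DO = (8.58×7.76 + 1.21×1.57)/(8.58+1.21) = 68.48/9.790 = 6.995 mg/L.
Mixed L₀ = (8.58×3.38 + 1.21×75.0)/(9.790) = 119.8/9.790 = 12.23 mg/L.
Initial deficit D₀ = C_s − DO₀ = 9.90 − 6.995 = 2.905 mg/L.
t_c = (1/0.03500) ln[(0.259/0.224)(1 − 2.905×0.03500/(0.224×12.23))] = 28.57 × ln(1.113) = 3.068 d.
D_c = (0.224/0.259) × 12.23 × e^(−0.224×3.068) = 0.8649 × 12.23 × 0.5030 = 5.321 mg/L.
Minimum DO = 9.90 − 5.321 = 4.579 mg/L.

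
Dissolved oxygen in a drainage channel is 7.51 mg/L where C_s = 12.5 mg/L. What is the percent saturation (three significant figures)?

% saturation = C/C_s × 100 = 7.51/12.5 × 100 = 60.1 %.

60.1 % saturation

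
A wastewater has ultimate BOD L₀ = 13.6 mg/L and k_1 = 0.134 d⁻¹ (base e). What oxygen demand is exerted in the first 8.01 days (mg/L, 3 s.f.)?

y ≈ 8.95 mg/L

y_t = L₀(1 − e^(−k_1 t)) = 13.6 × (1 − e^(−0.134×8.01))
= 13.6 × (1 − 0.3419) = 13.6 × 0.6581 = 8.951 mg/L.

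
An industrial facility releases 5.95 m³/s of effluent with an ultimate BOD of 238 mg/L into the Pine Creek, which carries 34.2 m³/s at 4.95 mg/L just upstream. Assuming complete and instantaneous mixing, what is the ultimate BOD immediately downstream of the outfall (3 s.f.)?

Flow-weighted mixing: C = (Q_r C_r + Q_w C_w)/(Q_r + Q_w)
= (34.2×4.95 + 5.95×238)/(34.2 + 5.95) = 1585/40.15 = 39.49 mg/L.

39.5 mg/L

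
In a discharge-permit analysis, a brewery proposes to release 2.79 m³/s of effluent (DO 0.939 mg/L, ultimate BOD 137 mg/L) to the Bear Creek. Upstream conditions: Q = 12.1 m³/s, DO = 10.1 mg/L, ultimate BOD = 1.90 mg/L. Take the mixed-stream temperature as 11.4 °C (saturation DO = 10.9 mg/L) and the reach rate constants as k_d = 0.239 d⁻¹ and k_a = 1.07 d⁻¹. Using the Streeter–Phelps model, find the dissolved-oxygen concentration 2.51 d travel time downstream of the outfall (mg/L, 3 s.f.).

DO ≈ 6.97 mg/L

Mixed DO = (12.1×10.1 + 2.79×0.939)/(12.1+2.79) = 124.8/14.89 = 8.383 mg/L.
Mixed L₀ = (12.1×1.90 + 2.79×137)/(14.89) = 405.2/14.89 = 27.21 mg/L.
Initial deficit D₀ = C_s − DO₀ = 10.9 − 8.383 = 2.517 mg/L.
D(2.51) = [0.239×27.21/(1.07−0.239)](e^(−0.239×2.51) − e^(−1.07×2.51)) + 2.517 e^(−1.07×2.51)
= 7.827 × (0.5489 − 0.06817) + 2.517 × 0.06817 = 3.934 mg/L.
DO = 10.9 − 3.934 = 6.966 mg/L.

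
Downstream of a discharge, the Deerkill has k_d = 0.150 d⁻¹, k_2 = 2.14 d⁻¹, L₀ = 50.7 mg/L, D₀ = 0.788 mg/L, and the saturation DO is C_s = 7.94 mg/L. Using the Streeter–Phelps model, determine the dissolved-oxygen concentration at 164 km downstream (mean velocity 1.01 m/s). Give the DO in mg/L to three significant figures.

Travel time t = x/v = 164 km / (1.01 m/s) = 164000 m / 1.01 m/s = 162400 s = 1.879 d.
k_d L₀/(k_2−k_d) = 0.150×50.7/(2.14−0.150) = 7.605/1.990 = 3.822 mg/L.
e^(−k_d t) = e^(−0.150×1.879) = 0.7543; e^(−k_2 t) = e^(−2.14×1.879) = 0.01792.
D = 3.822 × (0.7543 − 0.01792) + 0.788 × 0.01792 = 2.814 + 0.01412 = 2.828 mg/L.
DO = C_s − D = 7.94 − 2.828 = 5.112 mg/L.

DO ≈ 5.11 mg/L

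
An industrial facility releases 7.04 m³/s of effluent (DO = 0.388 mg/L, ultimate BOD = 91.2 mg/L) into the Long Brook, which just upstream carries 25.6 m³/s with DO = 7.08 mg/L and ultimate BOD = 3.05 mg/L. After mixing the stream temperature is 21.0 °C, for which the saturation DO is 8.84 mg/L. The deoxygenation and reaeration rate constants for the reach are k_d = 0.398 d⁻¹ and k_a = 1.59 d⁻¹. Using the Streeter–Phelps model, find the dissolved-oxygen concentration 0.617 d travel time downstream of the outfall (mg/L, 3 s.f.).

DO ≈ 4.64 mg/L

Mixed DO = (25.6×7.08 + 7.04×0.388)/(25.6+7.04) = 184.0/32.64 = 5.637 mg/L.
Mixed L₀ = (25.6×3.05 + 7.04×91.2)/(32.64) = 720.1/32.64 = 22.06 mg/L.
Initial deficit D₀ = C_s − DO₀ = 8.84 − 5.637 = 3.203 mg/L.
D(0.617) = [0.398×22.06/(1.59−0.398)](e^(−0.398×0.617) − e^(−1.59×0.617)) + 3.203 e^(−1.59×0.617)
= 7.367 × (0.7823 − 0.3749) + 3.203 × 0.3749 = 4.202 mg/L.
DO = 8.84 − 4.202 = 4.638 mg/L.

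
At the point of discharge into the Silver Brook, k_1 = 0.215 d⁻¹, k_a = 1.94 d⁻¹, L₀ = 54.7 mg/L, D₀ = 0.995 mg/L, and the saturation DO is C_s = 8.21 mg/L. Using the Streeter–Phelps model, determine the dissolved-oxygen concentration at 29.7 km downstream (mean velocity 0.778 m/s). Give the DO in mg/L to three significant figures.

Travel time t = x/v = 29.7 km / (0.778 m/s) = 29700 m / 0.778 m/s = 38170 s = 0.4418 d.
k_1 L₀/(k_a−k_1) = 0.215×54.7/(1.94−0.215) = 11.76/1.725 = 6.818 mg/L.
e^(−k_1 t) = e^(−0.215×0.4418) = 0.9094; e^(−k_a t) = e^(−1.94×0.4418) = 0.4244.
D = 6.818 × (0.9094 − 0.4244) + 0.995 × 0.4244 = 3.307 + 0.4222 = 3.729 mg/L.
DO = C_s − D = 8.21 − 3.729 = 4.481 mg/L.

DO ≈ 4.48 mg/L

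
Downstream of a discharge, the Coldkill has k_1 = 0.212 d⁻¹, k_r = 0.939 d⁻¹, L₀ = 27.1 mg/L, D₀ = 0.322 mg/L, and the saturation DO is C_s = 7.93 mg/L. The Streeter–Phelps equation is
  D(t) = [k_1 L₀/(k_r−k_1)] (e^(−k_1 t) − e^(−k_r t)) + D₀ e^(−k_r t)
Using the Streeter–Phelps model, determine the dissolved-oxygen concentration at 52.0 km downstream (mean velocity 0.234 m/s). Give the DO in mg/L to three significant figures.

DO ≈ 4.03 mg/L

Travel time t = x/v = 52.0 km / (0.234 m/s) = 52000 m / 0.234 m/s = 222200 s = 2.572 d.
k_1 L₀/(k_r−k_1) = 0.212×27.1/(0.939−0.212) = 5.745/0.7270 = 7.903 mg/L.
e^(−k_1 t) = e^(−0.212×2.572) = 0.5797; e^(−k_r t) = e^(−0.939×2.572) = 0.08936.
D = 7.903 × (0.5797 − 0.08936) + 0.322 × 0.08936 = 3.875 + 0.02877 = 3.904 mg/L.
DO = C_s − D = 7.93 − 3.904 = 4.026 mg/L.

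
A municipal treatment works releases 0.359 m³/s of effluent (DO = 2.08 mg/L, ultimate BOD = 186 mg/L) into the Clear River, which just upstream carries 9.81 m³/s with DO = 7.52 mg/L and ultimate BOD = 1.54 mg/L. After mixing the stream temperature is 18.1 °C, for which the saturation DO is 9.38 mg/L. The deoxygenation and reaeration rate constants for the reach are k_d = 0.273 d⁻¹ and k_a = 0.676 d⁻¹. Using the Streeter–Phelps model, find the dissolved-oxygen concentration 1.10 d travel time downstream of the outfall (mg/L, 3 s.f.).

DO ≈ 6.96 mg/L

Mixed DO = (9.81×7.52 + 0.359×2.08)/(9.81+0.359) = 74.52/10.17 = 7.328 mg/L.
Mixed L₀ = (9.81×1.54 + 0.359×186)/(10.17) = 81.88/10.17 = 8.052 mg/L.
Initial deficit D₀ = C_s − DO₀ = 9.38 − 7.328 = 2.052 mg/L.
D(1.10) = [0.273×8.052/(0.676−0.273)](e^(−0.273×1.10) − e^(−0.676×1.10)) + 2.052 e^(−0.676×1.10)
= 5.455 × (0.7406 − 0.4754) + 2.052 × 0.4754 = 2.422 mg/L.
DO = 9.38 − 2.422 = 6.958 mg/L.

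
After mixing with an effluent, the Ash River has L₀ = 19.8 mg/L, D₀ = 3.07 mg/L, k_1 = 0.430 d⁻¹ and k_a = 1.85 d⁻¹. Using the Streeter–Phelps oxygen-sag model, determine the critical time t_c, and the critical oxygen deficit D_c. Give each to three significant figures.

With k_a/k_1 = 4.302 and 1 − D₀(k_a−k_1)/(k_1 L₀) = 0.4880,
t_c = ln(4.302 × 0.4880) / (1.85 − 0.430) = ln(2.099) / 1.420 = 0.7417/1.420 = 0.5223 d.
D_c = (k_1/k_a) L₀ e^(−k_1 t_c) = (0.430/1.85) × 19.8 × e^(−0.430×0.5223) = 0.2324 × 19.8 × 0.7988 = 3.676 mg/L.

t_c ≈ 0.522 d; D_c ≈ 3.68 mg/L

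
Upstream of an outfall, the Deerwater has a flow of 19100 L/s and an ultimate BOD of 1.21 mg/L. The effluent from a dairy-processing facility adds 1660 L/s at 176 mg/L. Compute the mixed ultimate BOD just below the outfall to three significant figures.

Flow-weighted mixing: C = (Q_r C_r + Q_w C_w)/(Q_r + Q_w)
= (19100×1.21 + 1660×176)/(19100 + 1660) = 315300/20760 = 15.19 mg/L.

15.2 mg/L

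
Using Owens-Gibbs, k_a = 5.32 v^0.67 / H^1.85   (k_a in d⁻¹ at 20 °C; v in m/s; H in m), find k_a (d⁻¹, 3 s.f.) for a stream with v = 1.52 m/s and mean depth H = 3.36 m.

k_a = 5.32 × 1.52^0.67 / 3.36^1.85 = 5.32 × 1.324 / 9.413 = 0.7482 d⁻¹.

k_a ≈ 0.748 d⁻¹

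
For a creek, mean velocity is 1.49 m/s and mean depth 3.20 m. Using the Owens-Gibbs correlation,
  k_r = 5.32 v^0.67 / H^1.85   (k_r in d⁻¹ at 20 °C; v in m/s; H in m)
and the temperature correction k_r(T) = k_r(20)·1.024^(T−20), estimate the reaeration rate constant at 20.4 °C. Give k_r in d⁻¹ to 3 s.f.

k_r ≈ 0.816 d⁻¹

k_r(20) = 5.32 × 1.49^0.67 / 3.20^1.85 = 5.32 × 1.306 / 8.601 = 0.8080 d⁻¹.
k_r(20.4) = 0.8080 × 1.024^(20.4−20) = 0.8080 × 1.010 = 0.8157 d⁻¹.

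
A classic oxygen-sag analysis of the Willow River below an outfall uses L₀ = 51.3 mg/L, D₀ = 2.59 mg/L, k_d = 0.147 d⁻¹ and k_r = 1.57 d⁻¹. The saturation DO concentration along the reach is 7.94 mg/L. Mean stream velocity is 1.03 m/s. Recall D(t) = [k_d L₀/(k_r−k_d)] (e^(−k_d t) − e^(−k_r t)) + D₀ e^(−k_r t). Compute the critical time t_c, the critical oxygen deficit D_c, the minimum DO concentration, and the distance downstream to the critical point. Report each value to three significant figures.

t_c ≈ 1.19 d; D_c ≈ 4.03 mg/L; min DO ≈ 3.91 mg/L; x_c ≈ 106 km

At the critical point dD/dt = 0, so k_d L₀ e^(−k_d t) = k_r D. Substituting D(t) from the Streeter–Phelps equation and solving for t gives
t_c = ln[(k_r/k_d)(1 − D₀(k_r−k_d)/(k_d L₀))] / (k_r−k_d).
Here k_r−k_d = 1.423 d⁻¹ and 1 − D₀(k_r−k_d)/(k_d L₀) = 1 − 2.59×1.423/(0.147×51.3) = 0.5113, so
t_c = ln(10.68 × 0.5113) / 1.423 = 1.698 / 1.423 = 1.193 d.
L(t_c) = L₀ e^(−k_d t_c) = 51.3 × 0.8392 = 43.05 mg/L, and at the critical point k_r D_c = k_d L, so D_c = (0.147/1.57) × 43.05 = 4.031 mg/L.
Minimum DO = C_s − D_c = 7.94 − 4.031 = 3.909 mg/L.
x_c = v t_c = 1.03 m/s × 1.193 d × 86400 s/d = 106200 m ≈ 106 km.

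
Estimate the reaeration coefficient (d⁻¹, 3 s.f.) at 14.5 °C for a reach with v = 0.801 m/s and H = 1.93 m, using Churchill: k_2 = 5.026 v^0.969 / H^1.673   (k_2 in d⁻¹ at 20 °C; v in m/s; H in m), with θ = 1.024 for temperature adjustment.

k_2 ≈ 1.18 d⁻¹

k_2(20) = 5.026 × 0.801^0.969 / 1.93^1.673 = 5.026 × 0.8065 / 3.004 = 1.349 d⁻¹.
k_2(14.5) = 1.349 × 1.024^(14.5−20) = 1.349 × 0.8777 = 1.184 d⁻¹.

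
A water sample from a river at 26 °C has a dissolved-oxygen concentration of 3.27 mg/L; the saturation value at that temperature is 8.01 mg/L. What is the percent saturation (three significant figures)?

% saturation = C/C_s × 100 = 3.27/8.01 × 100 = 40.8 %.

40.8 % saturation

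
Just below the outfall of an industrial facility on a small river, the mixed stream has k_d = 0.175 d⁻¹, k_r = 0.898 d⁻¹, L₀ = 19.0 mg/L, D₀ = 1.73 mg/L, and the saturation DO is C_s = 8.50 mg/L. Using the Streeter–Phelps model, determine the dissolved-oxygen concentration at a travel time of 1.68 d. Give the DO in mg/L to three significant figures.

k_d L₀/(k_r−k_d) = 0.175×19.0/(0.898−0.175) = 3.325/0.7230 = 4.599 mg/L.
e^(−k_d t) = e^(−0.175×1.680) = 0.7453; e^(−k_r t) = e^(−0.898×1.680) = 0.2212.
D = 4.599 × (0.7453 − 0.2212) + 1.73 × 0.2212 = 2.410 + 0.3827 = 2.793 mg/L.
DO = C_s − D = 8.50 − 2.793 = 5.707 mg/L.

DO ≈ 5.71 mg/L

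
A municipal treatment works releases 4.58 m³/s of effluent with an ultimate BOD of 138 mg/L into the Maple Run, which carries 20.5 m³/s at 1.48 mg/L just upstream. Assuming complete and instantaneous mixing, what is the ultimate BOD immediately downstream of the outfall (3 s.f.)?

Flow-weighted mixing: C = (Q_r C_r + Q_w C_w)/(Q_r + Q_w)
= (20.5×1.48 + 4.58×138)/(20.5 + 4.58) = 662.4/25.08 = 26.41 mg/L.

26.4 mg/L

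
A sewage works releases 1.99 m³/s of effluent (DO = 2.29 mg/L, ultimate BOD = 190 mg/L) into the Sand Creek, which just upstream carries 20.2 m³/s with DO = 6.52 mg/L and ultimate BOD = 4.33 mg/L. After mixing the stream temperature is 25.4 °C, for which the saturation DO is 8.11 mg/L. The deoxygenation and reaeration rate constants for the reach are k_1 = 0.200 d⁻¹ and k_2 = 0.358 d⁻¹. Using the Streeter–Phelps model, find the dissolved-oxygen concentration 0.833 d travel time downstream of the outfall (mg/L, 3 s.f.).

Mixed DO = (20.2×6.52 + 1.99×2.29)/(20.2+1.99) = 136.3/22.19 = 6.141 mg/L.
Mixed L₀ = (20.2×4.33 + 1.99×190)/(22.19) = 465.6/22.19 = 20.98 mg/L.
Initial deficit D₀ = C_s − DO₀ = 8.11 − 6.141 = 1.969 mg/L.
D(0.833) = [0.200×20.98/(0.358−0.200)](e^(−0.200×0.833) − e^(−0.358×0.833)) + 1.969 e^(−0.358×0.833)
= 26.56 × (0.8465 − 0.7421) + 1.969 × 0.7421 = 4.234 mg/L.
DO = 8.11 − 4.234 = 3.876 mg/L.

DO ≈ 3.88 mg/L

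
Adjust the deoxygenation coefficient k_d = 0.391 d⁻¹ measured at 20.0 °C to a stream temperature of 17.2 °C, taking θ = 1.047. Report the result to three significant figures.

k_d ≈ 0.344 d⁻¹

k_d(T₂) = k_d(T₁) · θ^(T₂−T₁) = 0.391 × 1.047^(17.2−20.0)
= 0.391 × 1.047^-2.80 = 0.391 × 0.8793 = 0.3438 d⁻¹.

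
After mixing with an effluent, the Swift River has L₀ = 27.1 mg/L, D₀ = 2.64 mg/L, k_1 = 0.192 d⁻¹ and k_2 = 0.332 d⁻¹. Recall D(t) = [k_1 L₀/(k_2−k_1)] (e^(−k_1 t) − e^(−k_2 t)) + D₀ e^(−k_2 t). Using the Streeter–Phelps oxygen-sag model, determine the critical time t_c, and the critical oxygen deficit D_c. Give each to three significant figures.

t_c = [1/(k_2−k_1)] ln[(k_2/k_1)(1 − D₀(k_2−k_1)/(k_1 L₀))]
= [1/(0.332−0.192)] ln[(0.332/0.192)(1 − 2.64×0.1400/(0.192×27.1))]
= (1/0.1400) ln[1.729 × 0.9290] = 7.143 × ln(1.606) = 7.143 × 0.4740 = 3.385 d.
D_c = (k_1/k_2) L₀ e^(−k_1 t_c) = (0.192/0.332) × 27.1 × e^(−0.192×3.385) = 0.5783 × 27.1 × 0.5220 = 8.182 mg/L.

t_c ≈ 3.39 d; D_c ≈ 8.18 mg/L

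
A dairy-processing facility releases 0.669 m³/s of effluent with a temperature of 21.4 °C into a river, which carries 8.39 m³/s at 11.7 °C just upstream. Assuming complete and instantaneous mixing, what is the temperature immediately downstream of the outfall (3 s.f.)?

Flow-weighted mixing: C = (Q_r C_r + Q_w C_w)/(Q_r + Q_w)
= (8.39×11.7 + 0.669×21.4)/(8.39 + 0.669) = 112.5/9.059 = 12.42 °C.

12.4 °C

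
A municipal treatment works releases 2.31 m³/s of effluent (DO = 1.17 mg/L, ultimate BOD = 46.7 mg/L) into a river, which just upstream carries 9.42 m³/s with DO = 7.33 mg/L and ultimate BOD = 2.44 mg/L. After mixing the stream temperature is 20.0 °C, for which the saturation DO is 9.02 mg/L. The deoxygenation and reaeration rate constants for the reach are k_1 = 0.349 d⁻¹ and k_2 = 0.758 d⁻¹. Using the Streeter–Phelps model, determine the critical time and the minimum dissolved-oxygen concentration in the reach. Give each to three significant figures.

t_c ≈ 1.01 d; minimum DO ≈ 5.41 mg/L

Mixed DO = (9.42×7.33 + 2.31×1.17)/(9.42+2.31) = 71.75/11.73 = 6.117 mg/L.
Mixed L₀ = (9.42×2.44 + 2.31×46.7)/(11.73) = 130.9/11.73 = 11.16 mg/L.
Initial deficit D₀ = C_s − DO₀ = 9.02 − 6.117 = 2.903 mg/L.
t_c = (1/0.4090) ln[(0.758/0.349)(1 − 2.903×0.4090/(0.349×11.16))] = 2.445 × ln(1.510) = 1.007 d.
D_c = (0.349/0.758) × 11.16 × e^(−0.349×1.007) = 0.4604 × 11.16 × 0.7037 = 3.615 mg/L.
Minimum DO = 9.02 − 3.615 = 5.405 mg/L.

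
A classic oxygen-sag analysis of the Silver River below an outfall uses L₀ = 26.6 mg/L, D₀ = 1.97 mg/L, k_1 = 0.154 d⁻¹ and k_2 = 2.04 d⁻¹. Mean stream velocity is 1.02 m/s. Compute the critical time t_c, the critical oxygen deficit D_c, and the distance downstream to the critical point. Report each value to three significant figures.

At the critical point dD/dt = 0, so k_1 L₀ e^(−k_1 t) = k_2 D. Substituting D(t) from the Streeter–Phelps equation and solving for t gives
t_c = ln[(k_2/k_1)(1 − D₀(k_2−k_1)/(k_1 L₀))] / (k_2−k_1).
Here k_2−k_1 = 1.886 d⁻¹ and 1 − D₀(k_2−k_1)/(k_1 L₀) = 1 − 1.97×1.886/(0.154×26.6) = 0.09300, so
t_c = ln(13.25 × 0.09300) / 1.886 = 0.2086 / 1.886 = 0.1106 d.
L(t_c) = L₀ e^(−k_1 t_c) = 26.6 × 0.9831 = 26.15 mg/L, and at the critical point k_2 D_c = k_1 L, so D_c = (0.154/2.04) × 26.15 = 1.974 mg/L.
x_c = v t_c = 1.02 m/s × 0.1106 d × 86400 s/d = 9749 m ≈ 9.75 km.

t_c ≈ 0.111 d; D_c ≈ 1.97 mg/L; x_c ≈ 9.75 km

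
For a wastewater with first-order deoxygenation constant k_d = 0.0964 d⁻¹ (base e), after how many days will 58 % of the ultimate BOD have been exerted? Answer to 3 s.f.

t ≈ 9.00 d

y/L₀ = 1 − e^(−k_d t) = 0.58 ⇒ e^(−k_d t) = 0.420
t = −ln(0.420) / 0.0964 = 0.8675 / 0.0964 = 8.999 d.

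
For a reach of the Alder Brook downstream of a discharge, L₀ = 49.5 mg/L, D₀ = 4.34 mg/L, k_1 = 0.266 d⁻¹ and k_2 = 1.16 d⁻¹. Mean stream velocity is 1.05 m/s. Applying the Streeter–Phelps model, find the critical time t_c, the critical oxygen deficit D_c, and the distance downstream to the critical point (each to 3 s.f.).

t_c ≈ 1.26 d; D_c ≈ 8.13 mg/L; x_c ≈ 114 km

t_c = [1/(k_2−k_1)] ln[(k_2/k_1)(1 − D₀(k_2−k_1)/(k_1 L₀))]
= [1/(1.16−0.266)] ln[(1.16/0.266)(1 − 4.34×0.8940/(0.266×49.5))]
= (1/0.8940) ln[4.361 × 0.7053] = 1.119 × ln(3.076) = 1.119 × 1.124 = 1.257 d.
L(t_c) = L₀ e^(−k_1 t_c) = 49.5 × 0.7158 = 35.43 mg/L, and at the critical point k_2 D_c = k_1 L, so D_c = (0.266/1.16) × 35.43 = 8.125 mg/L.
x_c = v t_c = 1.05 m/s × 1.257 d × 86400 s/d = 114000 m ≈ 114 km.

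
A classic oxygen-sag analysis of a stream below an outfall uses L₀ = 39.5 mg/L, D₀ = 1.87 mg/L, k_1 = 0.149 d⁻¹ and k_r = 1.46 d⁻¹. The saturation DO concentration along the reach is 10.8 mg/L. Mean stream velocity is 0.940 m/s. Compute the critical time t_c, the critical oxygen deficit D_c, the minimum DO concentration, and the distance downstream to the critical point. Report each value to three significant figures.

t_c ≈ 1.33 d; D_c ≈ 3.31 mg/L; min DO ≈ 7.49 mg/L; x_c ≈ 108 km

t_c = [1/(k_r−k_1)] ln[(k_r/k_1)(1 − D₀(k_r−k_1)/(k_1 L₀))]
= [1/(1.46−0.149)] ln[(1.46/0.149)(1 − 1.87×1.311/(0.149×39.5))]
= (1/1.311) ln[9.799 × 0.5835] = 0.7628 × ln(5.717) = 0.7628 × 1.743 = 1.330 d.
D_c = (k_1/k_r) L₀ e^(−k_1 t_c) = (0.149/1.46) × 39.5 × e^(−0.149×1.330) = 0.1021 × 39.5 × 0.8202 = 3.307 mg/L.
Minimum DO = C_s − D_c = 10.8 − 3.307 = 7.493 mg/L.
x_c = v t_c = 0.940 m/s × 1.330 d × 86400 s/d = 108000 m ≈ 108 km.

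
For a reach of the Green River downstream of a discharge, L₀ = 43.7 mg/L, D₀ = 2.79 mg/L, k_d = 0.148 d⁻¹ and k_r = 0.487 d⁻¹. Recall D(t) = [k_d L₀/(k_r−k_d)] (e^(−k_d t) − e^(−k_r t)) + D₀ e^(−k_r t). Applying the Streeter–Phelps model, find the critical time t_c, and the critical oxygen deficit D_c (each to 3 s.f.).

t_c ≈ 3.05 d; D_c ≈ 8.46 mg/L

t_c = [1/(k_r−k_d)] ln[(k_r/k_d)(1 − D₀(k_r−k_d)/(k_d L₀))]
= [1/(0.487−0.148)] ln[(0.487/0.148)(1 − 2.79×0.3390/(0.148×43.7))]
= (1/0.3390) ln[3.291 × 0.8538] = 2.950 × ln(2.809) = 2.950 × 1.033 = 3.047 d.
L(t_c) = L₀ e^(−k_d t_c) = 43.7 × 0.6370 = 27.84 mg/L, and at the critical point k_r D_c = k_d L, so D_c = (0.148/0.487) × 27.84 = 8.460 mg/L.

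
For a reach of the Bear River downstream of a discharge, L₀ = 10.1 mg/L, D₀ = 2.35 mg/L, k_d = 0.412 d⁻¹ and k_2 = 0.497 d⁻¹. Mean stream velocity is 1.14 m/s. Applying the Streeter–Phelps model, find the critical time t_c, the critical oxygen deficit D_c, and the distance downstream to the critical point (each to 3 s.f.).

t_c ≈ 1.63 d; D_c ≈ 4.28 mg/L; x_c ≈ 160 km

With k_2/k_d = 1.206 and 1 − D₀(k_2−k_d)/(k_d L₀) = 0.9520,
t_c = ln(1.206 × 0.9520) / (0.497 − 0.412) = ln(1.148) / 0.08500 = 0.1384/0.08500 = 1.628 d.
L(t_c) = L₀ e^(−k_d t_c) = 10.1 × 0.5113 = 5.165 mg/L, and at the critical point k_2 D_c = k_d L, so D_c = (0.412/0.497) × 5.165 = 4.281 mg/L.
x_c = v t_c = 1.14 m/s × 1.628 d × 86400 s/d = 160300 m ≈ 160 km.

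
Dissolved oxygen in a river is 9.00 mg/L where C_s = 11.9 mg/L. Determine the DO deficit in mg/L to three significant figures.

D ≈ 2.90 mg/L

D = C_s − C = 11.9 − 9.00 = 2.90 mg/L.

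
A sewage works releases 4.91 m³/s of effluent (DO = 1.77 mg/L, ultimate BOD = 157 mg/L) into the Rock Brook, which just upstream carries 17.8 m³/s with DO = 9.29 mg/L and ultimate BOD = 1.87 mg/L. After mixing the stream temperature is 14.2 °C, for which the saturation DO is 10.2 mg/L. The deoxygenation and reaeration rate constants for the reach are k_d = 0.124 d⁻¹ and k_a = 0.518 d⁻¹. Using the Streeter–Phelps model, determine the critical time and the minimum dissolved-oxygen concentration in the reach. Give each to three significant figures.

Mixed DO = (17.8×9.29 + 4.91×1.77)/(17.8+4.91) = 174.1/22.71 = 7.664 mg/L.
Mixed L₀ = (17.8×1.87 + 4.91×157)/(22.71) = 804.2/22.71 = 35.41 mg/L.
Initial deficit D₀ = C_s − DO₀ = 10.2 − 7.664 = 2.536 mg/L.
t_c = (1/0.3940) ln[(0.518/0.124)(1 − 2.536×0.3940/(0.124×35.41))] = 2.538 × ln(3.227) = 2.973 d.
D_c = (0.124/0.518) × 35.41 × e^(−0.124×2.973) = 0.2394 × 35.41 × 0.6916 = 5.863 mg/L.
Minimum DO = 10.2 − 5.863 = 4.337 mg/L.

t_c ≈ 2.97 d; minimum DO ≈ 4.34 mg/L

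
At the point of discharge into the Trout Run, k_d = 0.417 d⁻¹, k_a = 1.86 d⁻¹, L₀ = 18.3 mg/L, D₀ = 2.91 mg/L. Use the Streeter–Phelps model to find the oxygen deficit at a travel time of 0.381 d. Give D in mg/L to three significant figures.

k_d L₀/(k_a−k_d) = 0.417×18.3/(1.86−0.417) = 7.631/1.443 = 5.288 mg/L.
e^(−k_d t) = e^(−0.417×0.3810) = 0.8531; e^(−k_a t) = e^(−1.86×0.3810) = 0.4923.
D = 5.288 × (0.8531 − 0.4923) + 2.91 × 0.4923 = 1.908 + 1.433 = 3.341 mg/L.

D ≈ 3.34 mg/L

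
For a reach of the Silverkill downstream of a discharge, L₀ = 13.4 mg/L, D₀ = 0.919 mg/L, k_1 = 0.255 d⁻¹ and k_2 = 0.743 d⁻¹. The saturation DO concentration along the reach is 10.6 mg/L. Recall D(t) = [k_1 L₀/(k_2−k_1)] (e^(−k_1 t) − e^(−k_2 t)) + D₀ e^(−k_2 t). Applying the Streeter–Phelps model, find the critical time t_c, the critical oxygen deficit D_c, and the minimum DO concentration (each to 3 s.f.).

With k_2/k_1 = 2.914 and 1 − D₀(k_2−k_1)/(k_1 L₀) = 0.8688,
t_c = ln(2.914 × 0.8688) / (0.743 − 0.255) = ln(2.531) / 0.4880 = 0.9287/0.4880 = 1.903 d.
L(t_c) = L₀ e^(−k_1 t_c) = 13.4 × 0.6155 = 8.248 mg/L, and at the critical point k_2 D_c = k_1 L, so D_c = (0.255/0.743) × 8.248 = 2.831 mg/L.
Minimum DO = C_s − D_c = 10.6 − 2.831 = 7.769 mg/L.

t_c ≈ 1.90 d; D_c ≈ 2.83 mg/L; min DO ≈ 7.77 mg/L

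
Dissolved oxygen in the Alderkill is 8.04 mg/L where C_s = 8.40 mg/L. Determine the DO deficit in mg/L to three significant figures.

D ≈ 0.360 mg/L

D = C_s − C = 8.40 − 8.04 = 0.360 mg/L.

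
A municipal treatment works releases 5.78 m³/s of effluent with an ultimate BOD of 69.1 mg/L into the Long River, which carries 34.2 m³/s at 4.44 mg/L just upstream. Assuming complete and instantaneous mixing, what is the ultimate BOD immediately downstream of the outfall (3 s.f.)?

Flow-weighted mixing: C = (Q_r C_r + Q_w C_w)/(Q_r + Q_w)
= (34.2×4.44 + 5.78×69.1)/(34.2 + 5.78) = 551.2/39.98 = 13.79 mg/L.

13.8 mg/L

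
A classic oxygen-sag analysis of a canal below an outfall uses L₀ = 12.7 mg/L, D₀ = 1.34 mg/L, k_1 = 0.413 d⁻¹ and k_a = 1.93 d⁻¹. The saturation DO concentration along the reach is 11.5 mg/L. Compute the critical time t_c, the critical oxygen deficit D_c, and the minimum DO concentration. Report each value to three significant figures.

t_c ≈ 0.693 d; D_c ≈ 2.04 mg/L; min DO ≈ 9.46 mg/L

At the critical point dD/dt = 0, so k_1 L₀ e^(−k_1 t) = k_a D. Substituting D(t) from the Streeter–Phelps equation and solving for t gives
t_c = ln[(k_a/k_1)(1 − D₀(k_a−k_1)/(k_1 L₀))] / (k_a−k_1).
Here k_a−k_1 = 1.517 d⁻¹ and 1 − D₀(k_a−k_1)/(k_1 L₀) = 1 − 1.34×1.517/(0.413×12.7) = 0.6124, so
t_c = ln(4.673 × 0.6124) / 1.517 = 1.052 / 1.517 = 0.6932 d.
L(t_c) = L₀ e^(−k_1 t_c) = 12.7 × 0.7511 = 9.538 mg/L, and at the critical point k_a D_c = k_1 L, so D_c = (0.413/1.93) × 9.538 = 2.041 mg/L.
Minimum DO = C_s − D_c = 11.5 − 2.041 = 9.459 mg/L.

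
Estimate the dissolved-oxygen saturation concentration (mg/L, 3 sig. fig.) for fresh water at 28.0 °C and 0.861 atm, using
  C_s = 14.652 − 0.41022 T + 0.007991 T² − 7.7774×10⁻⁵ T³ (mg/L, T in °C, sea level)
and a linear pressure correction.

At sea level: C_s = 14.652 − 0.41022×28.0 + 0.007991×28.0² − 7.7774×10⁻⁵×28.0³ = 7.723 mg/L.
Pressure correction: C_s' = 7.723 × 0.861 = 6.650 mg/L.

C_s ≈ 6.65 mg/L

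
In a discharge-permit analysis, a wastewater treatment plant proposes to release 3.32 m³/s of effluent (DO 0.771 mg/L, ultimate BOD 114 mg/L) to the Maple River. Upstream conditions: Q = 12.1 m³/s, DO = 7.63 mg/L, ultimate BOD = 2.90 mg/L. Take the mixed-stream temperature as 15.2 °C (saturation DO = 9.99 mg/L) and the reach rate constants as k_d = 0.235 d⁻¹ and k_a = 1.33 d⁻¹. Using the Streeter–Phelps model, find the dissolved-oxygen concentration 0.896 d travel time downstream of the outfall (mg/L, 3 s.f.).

Mixed DO = (12.1×7.63 + 3.32×0.771)/(12.1+3.32) = 94.88/15.42 = 6.153 mg/L.
Mixed L₀ = (12.1×2.90 + 3.32×114)/(15.42) = 413.6/15.42 = 26.82 mg/L.
Initial deficit D₀ = C_s − DO₀ = 9.99 − 6.153 = 3.837 mg/L.
D(0.896) = [0.235×26.82/(1.33−0.235)](e^(−0.235×0.896) − e^(−1.33×0.896)) + 3.837 e^(−1.33×0.896)
= 5.756 × (0.8101 − 0.3037) + 3.837 × 0.3037 = 4.080 mg/L.
DO = 9.99 − 4.080 = 5.910 mg/L.

DO ≈ 5.91 mg/L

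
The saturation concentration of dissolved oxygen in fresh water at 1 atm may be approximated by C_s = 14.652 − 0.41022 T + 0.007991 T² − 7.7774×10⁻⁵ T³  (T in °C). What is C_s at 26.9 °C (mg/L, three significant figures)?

C_s ≈ 7.89 mg/L

C_s = 14.652 − 0.41022×26.9 + 0.007991×26.9² − 7.7774×10⁻⁵×26.9³ = 7.886 mg/L.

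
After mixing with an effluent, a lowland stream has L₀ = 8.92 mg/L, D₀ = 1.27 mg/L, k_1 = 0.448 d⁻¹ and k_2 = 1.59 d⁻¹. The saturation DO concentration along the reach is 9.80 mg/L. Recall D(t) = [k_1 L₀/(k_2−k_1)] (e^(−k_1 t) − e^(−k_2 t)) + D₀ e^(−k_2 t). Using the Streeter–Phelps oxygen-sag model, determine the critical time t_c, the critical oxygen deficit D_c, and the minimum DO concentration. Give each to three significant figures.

t_c ≈ 0.714 d; D_c ≈ 1.82 mg/L; min DO ≈ 7.98 mg/L

At the critical point dD/dt = 0, so k_1 L₀ e^(−k_1 t) = k_2 D. Substituting D(t) from the Streeter–Phelps equation and solving for t gives
t_c = ln[(k_2/k_1)(1 − D₀(k_2−k_1)/(k_1 L₀))] / (k_2−k_1).
Here k_2−k_1 = 1.142 d⁻¹ and 1 − D₀(k_2−k_1)/(k_1 L₀) = 1 − 1.27×1.142/(0.448×8.92) = 0.6371, so
t_c = ln(3.549 × 0.6371) / 1.142 = 0.8158 / 1.142 = 0.7144 d.
D_c = (k_1/k_2) L₀ e^(−k_1 t_c) = (0.448/1.59) × 8.92 × e^(−0.448×0.7144) = 0.2818 × 8.92 × 0.7261 = 1.825 mg/L.
Minimum DO = C_s − D_c = 9.80 − 1.825 = 7.975 mg/L.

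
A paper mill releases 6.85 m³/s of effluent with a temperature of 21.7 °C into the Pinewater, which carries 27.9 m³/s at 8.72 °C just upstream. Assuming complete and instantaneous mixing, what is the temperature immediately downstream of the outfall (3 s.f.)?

Flow-weighted mixing: C = (Q_r C_r + Q_w C_w)/(Q_r + Q_w)
= (27.9×8.72 + 6.85×21.7)/(27.9 + 6.85) = 391.9/34.75 = 11.28 °C.

11.3 °C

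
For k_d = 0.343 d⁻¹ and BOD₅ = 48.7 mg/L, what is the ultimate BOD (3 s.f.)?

L₀ ≈ 59.4 mg/L

BOD₅ = L₀(1 − e^(−5k_d)) ⇒ L₀ = BOD₅ / (1 − e^(−5×0.343))
= 48.7 / (1 − 0.1800) = 48.7 / 0.8200 = 59.39 mg/L.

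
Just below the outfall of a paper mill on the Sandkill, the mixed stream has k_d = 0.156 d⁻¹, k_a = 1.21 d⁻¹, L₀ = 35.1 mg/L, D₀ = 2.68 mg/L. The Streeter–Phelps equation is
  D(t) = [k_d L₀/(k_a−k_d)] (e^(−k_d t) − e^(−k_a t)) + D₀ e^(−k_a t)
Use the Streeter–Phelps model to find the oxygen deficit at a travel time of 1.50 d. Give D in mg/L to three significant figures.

k_d L₀/(k_a−k_d) = 0.156×35.1/(1.21−0.156) = 5.476/1.054 = 5.195 mg/L.
e^(−k_d t) = e^(−0.156×1.500) = 0.7914; e^(−k_a t) = e^(−1.21×1.500) = 0.1628.
D = 5.195 × (0.7914 − 0.1628) + 2.68 × 0.1628 = 3.265 + 0.4364 = 3.702 mg/L.

D ≈ 3.70 mg/L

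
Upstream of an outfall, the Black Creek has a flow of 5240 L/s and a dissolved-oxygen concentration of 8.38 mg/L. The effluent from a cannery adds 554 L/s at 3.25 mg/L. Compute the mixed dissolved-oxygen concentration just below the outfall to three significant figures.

Flow-weighted mixing: C = (Q_r C_r + Q_w C_w)/(Q_r + Q_w)
= (5240×8.38 + 554×3.25)/(5240 + 554) = 45710/5794 = 7.889 mg/L.

7.89 mg/L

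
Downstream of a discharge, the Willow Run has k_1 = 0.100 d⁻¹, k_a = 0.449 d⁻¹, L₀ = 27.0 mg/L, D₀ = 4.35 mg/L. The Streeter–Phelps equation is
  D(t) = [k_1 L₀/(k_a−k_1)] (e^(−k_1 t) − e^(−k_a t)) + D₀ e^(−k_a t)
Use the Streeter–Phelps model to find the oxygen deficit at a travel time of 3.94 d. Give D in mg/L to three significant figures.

D ≈ 4.64 mg/L

k_1 L₀/(k_a−k_1) = 0.100×27.0/(0.449−0.100) = 2.700/0.3490 = 7.736 mg/L.
e^(−k_1 t) = e^(−0.100×3.940) = 0.6744; e^(−k_a t) = e^(−0.449×3.940) = 0.1705.
D = 7.736 × (0.6744 − 0.1705) + 4.35 × 0.1705 = 3.898 + 0.7416 = 4.640 mg/L.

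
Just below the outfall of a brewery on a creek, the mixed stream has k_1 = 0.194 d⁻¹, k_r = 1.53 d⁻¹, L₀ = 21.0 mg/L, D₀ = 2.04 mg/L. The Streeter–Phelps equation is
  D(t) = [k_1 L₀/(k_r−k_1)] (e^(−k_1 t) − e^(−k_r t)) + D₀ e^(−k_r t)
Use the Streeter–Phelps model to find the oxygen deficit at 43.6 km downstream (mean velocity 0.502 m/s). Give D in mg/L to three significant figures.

D ≈ 2.29 mg/L

Travel time t = x/v = 43.6 km / (0.502 m/s) = 43600 m / 0.502 m/s = 86850 s = 1.005 d.
k_1 L₀/(k_r−k_1) = 0.194×21.0/(1.53−0.194) = 4.074/1.336 = 3.049 mg/L.
e^(−k_1 t) = e^(−0.194×1.005) = 0.8228; e^(−k_r t) = e^(−1.53×1.005) = 0.2148.
D = 3.049 × (0.8228 − 0.2148) + 2.04 × 0.2148 = 1.854 + 0.4382 = 2.292 mg/L.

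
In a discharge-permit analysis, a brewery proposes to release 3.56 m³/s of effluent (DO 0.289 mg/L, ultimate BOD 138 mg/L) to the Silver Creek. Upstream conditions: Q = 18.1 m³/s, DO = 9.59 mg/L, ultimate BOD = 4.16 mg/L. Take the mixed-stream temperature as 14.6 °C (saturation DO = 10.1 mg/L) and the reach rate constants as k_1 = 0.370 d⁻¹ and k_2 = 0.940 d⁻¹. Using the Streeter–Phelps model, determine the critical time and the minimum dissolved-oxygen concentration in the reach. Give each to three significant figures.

Mixed DO = (18.1×9.59 + 3.56×0.289)/(18.1+3.56) = 174.6/21.66 = 8.061 mg/L.
Mixed L₀ = (18.1×4.16 + 3.56×138)/(21.66) = 566.6/21.66 = 26.16 mg/L.
Initial deficit D₀ = C_s − DO₀ = 10.1 − 8.061 = 2.039 mg/L.
t_c = (1/0.5700) ln[(0.940/0.370)(1 − 2.039×0.5700/(0.370×26.16))] = 1.754 × ln(2.236) = 1.411 d.
D_c = (0.370/0.940) × 26.16 × e^(−0.370×1.411) = 0.3936 × 26.16 × 0.5932 = 6.108 mg/L.
Minimum DO = 10.1 − 6.108 = 3.992 mg/L.

t_c ≈ 1.41 d; minimum DO ≈ 3.99 mg/L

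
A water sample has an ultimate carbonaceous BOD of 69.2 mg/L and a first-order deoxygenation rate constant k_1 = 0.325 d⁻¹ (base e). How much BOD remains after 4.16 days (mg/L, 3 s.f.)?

L_t = L₀ e^(−k_1 t) = 69.2 × e^(−0.325×4.16) = 69.2 × 0.2587 = 17.90 mg/L.

L ≈ 17.9 mg/L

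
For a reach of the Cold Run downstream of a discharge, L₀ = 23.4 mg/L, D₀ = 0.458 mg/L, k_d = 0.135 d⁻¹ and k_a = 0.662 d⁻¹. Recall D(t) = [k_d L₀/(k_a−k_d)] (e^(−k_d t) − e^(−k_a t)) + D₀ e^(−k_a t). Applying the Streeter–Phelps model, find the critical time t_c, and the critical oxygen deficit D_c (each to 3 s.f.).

t_c ≈ 2.87 d; D_c ≈ 3.24 mg/L

With k_a/k_d = 4.904 and 1 − D₀(k_a−k_d)/(k_d L₀) = 0.9236,
t_c = ln(4.904 × 0.9236) / (0.662 − 0.135) = ln(4.529) / 0.5270 = 1.511/0.5270 = 2.866 d.
D_c = (k_d/k_a) L₀ e^(−k_d t_c) = (0.135/0.662) × 23.4 × e^(−0.135×2.866) = 0.2039 × 23.4 × 0.6791 = 3.241 mg/L.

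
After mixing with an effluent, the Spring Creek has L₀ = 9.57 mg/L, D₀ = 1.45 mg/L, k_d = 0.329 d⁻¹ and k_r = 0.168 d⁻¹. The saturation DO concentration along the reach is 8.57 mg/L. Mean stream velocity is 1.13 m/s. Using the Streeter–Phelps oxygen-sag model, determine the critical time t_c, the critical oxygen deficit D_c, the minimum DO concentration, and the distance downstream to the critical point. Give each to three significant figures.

t_c ≈ 3.73 d; D_c ≈ 5.49 mg/L; min DO ≈ 3.08 mg/L; x_c ≈ 364 km

With k_r/k_d = 0.5106 and 1 − D₀(k_r−k_d)/(k_d L₀) = 1.074,
t_c = ln(0.5106 × 1.074) / (0.168 − 0.329) = ln(0.5485) / -0.1610 = -0.6006/-0.1610 = 3.730 d.
D_c = (k_d/k_r) L₀ e^(−k_d t_c) = (0.329/0.168) × 9.57 × e^(−0.329×3.730) = 1.958 × 9.57 × 0.2931 = 5.493 mg/L.
Minimum DO = C_s − D_c = 8.57 − 5.493 = 3.077 mg/L.
x_c = v t_c = 1.13 m/s × 3.730 d × 86400 s/d = 364200 m ≈ 364 km.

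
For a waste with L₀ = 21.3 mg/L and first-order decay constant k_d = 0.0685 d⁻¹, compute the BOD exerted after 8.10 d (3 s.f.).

y ≈ 9.07 mg/L

y_t = L₀(1 − e^(−k_d t)) = 21.3 × (1 − e^(−0.0685×8.10))
= 21.3 × (1 − 0.5742) = 21.3 × 0.4258 = 9.070 mg/L.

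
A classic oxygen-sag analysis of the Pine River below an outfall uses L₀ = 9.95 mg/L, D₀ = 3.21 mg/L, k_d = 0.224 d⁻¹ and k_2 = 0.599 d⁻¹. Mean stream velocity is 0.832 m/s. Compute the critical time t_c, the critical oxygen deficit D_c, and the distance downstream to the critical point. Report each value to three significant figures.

t_c ≈ 0.552 d; D_c ≈ 3.29 mg/L; x_c ≈ 39.7 km

At the critical point dD/dt = 0, so k_d L₀ e^(−k_d t) = k_2 D. Substituting D(t) from the Streeter–Phelps equation and solving for t gives
t_c = ln[(k_2/k_d)(1 − D₀(k_2−k_d)/(k_d L₀))] / (k_2−k_d).
Here k_2−k_d = 0.3750 d⁻¹ and 1 − D₀(k_2−k_d)/(k_d L₀) = 1 − 3.21×0.3750/(0.224×9.95) = 0.4599, so
t_c = ln(2.674 × 0.4599) / 0.3750 = 0.2069 / 0.3750 = 0.5517 d.
L(t_c) = L₀ e^(−k_d t_c) = 9.95 × 0.8837 = 8.793 mg/L, and at the critical point k_2 D_c = k_d L, so D_c = (0.224/0.599) × 8.793 = 3.288 mg/L.
x_c = v t_c = 0.832 m/s × 0.5517 d × 86400 s/d = 39660 m ≈ 39.7 km.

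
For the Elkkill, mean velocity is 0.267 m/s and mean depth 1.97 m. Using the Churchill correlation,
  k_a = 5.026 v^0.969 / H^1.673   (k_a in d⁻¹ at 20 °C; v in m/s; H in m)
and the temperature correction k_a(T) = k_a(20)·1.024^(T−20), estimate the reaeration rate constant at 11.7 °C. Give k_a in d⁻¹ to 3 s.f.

k_a(20) = 5.026 × 0.267^0.969 / 1.97^1.673 = 5.026 × 0.2782 / 3.109 = 0.4496 d⁻¹.
k_a(11.7) = 0.4496 × 1.024^(11.7−20) = 0.4496 × 0.8213 = 0.3693 d⁻¹.

k_a ≈ 0.369 d⁻¹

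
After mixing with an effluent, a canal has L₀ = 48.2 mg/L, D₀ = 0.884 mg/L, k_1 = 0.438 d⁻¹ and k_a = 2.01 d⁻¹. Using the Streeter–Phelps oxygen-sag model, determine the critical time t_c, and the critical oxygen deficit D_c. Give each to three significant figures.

At the critical point dD/dt = 0, so k_1 L₀ e^(−k_1 t) = k_a D. Substituting D(t) from the Streeter–Phelps equation and solving for t gives
t_c = ln[(k_a/k_1)(1 − D₀(k_a−k_1)/(k_1 L₀))] / (k_a−k_1).
Here k_a−k_1 = 1.572 d⁻¹ and 1 − D₀(k_a−k_1)/(k_1 L₀) = 1 − 0.884×1.572/(0.438×48.2) = 0.9342, so
t_c = ln(4.589 × 0.9342) / 1.572 = 1.456 / 1.572 = 0.9259 d.
D_c = (k_1/k_a) L₀ e^(−k_1 t_c) = (0.438/2.01) × 48.2 × e^(−0.438×0.9259) = 0.2179 × 48.2 × 0.6666 = 7.002 mg/L.

t_c ≈ 0.926 d; D_c ≈ 7.00 mg/L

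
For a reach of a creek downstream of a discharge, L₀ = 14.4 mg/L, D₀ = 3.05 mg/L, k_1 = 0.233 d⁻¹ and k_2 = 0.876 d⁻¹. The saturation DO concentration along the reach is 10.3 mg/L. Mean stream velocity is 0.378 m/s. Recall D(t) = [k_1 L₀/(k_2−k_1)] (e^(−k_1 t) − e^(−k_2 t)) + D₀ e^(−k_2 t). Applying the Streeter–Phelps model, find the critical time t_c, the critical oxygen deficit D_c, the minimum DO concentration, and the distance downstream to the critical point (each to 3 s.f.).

t_c = [1/(k_2−k_1)] ln[(k_2/k_1)(1 − D₀(k_2−k_1)/(k_1 L₀))]
= [1/(0.876−0.233)] ln[(0.876/0.233)(1 − 3.05×0.6430/(0.233×14.4))]
= (1/0.6430) ln[3.760 × 0.4155] = 1.555 × ln(1.562) = 1.555 × 0.4460 = 0.6937 d.
L(t_c) = L₀ e^(−k_1 t_c) = 14.4 × 0.8508 = 12.25 mg/L, and at the critical point k_2 D_c = k_1 L, so D_c = (0.233/0.876) × 12.25 = 3.259 mg/L.
Minimum DO = C_s − D_c = 10.3 − 3.259 = 7.041 mg/L.
x_c = v t_c = 0.378 m/s × 0.6937 d × 86400 s/d = 22650 m ≈ 22.7 km.

t_c ≈ 0.694 d; D_c ≈ 3.26 mg/L; min DO ≈ 7.04 mg/L; x_c ≈ 22.7 km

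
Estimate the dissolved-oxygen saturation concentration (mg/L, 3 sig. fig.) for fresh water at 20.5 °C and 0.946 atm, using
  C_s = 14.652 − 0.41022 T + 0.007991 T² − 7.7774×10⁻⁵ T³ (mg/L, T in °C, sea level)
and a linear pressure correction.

At sea level: C_s = 14.652 − 0.41022×20.5 + 0.007991×20.5² − 7.7774×10⁻⁵×20.5³ = 8.931 mg/L.
Pressure correction: C_s' = 8.931 × 0.946 = 8.448 mg/L.

C_s ≈ 8.45 mg/L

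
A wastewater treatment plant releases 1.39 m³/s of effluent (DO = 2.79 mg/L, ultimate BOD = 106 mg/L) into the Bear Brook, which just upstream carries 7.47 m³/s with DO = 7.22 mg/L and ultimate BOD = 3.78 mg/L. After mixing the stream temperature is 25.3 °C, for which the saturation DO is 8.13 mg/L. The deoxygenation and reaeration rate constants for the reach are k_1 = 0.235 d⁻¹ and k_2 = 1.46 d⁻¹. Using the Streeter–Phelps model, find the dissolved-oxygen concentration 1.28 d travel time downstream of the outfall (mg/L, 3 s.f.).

Mixed DO = (7.47×7.22 + 1.39×2.79)/(7.47+1.39) = 57.81/8.860 = 6.525 mg/L.
Mixed L₀ = (7.47×3.78 + 1.39×106)/(8.860) = 175.6/8.860 = 19.82 mg/L.
Initial deficit D₀ = C_s − DO₀ = 8.13 − 6.525 = 1.605 mg/L.
D(1.28) = [0.235×19.82/(1.46−0.235)](e^(−0.235×1.28) − e^(−1.46×1.28)) + 1.605 e^(−1.46×1.28)
= 3.802 × (0.7402 − 0.1543) + 1.605 × 0.1543 = 2.475 mg/L.
DO = 8.13 − 2.475 = 5.655 mg/L.

DO ≈ 5.65 mg/L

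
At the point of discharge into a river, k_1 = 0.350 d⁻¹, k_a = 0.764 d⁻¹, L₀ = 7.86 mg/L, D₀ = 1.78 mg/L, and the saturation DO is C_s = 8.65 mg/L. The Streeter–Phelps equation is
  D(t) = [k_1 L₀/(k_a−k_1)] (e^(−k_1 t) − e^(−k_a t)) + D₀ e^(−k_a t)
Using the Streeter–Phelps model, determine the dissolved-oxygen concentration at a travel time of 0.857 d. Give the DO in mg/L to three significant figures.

k_1 L₀/(k_a−k_1) = 0.350×7.86/(0.764−0.350) = 2.751/0.4140 = 6.645 mg/L.
e^(−k_1 t) = e^(−0.350×0.8570) = 0.7409; e^(−k_a t) = e^(−0.764×0.8570) = 0.5196.
D = 6.645 × (0.7409 − 0.5196) + 1.78 × 0.5196 = 1.470 + 0.9248 = 2.395 mg/L.
DO = C_s − D = 8.65 − 2.395 = 6.255 mg/L.

DO ≈ 6.25 mg/L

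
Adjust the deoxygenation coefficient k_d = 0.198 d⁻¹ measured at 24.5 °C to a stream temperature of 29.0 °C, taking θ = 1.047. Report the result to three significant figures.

k_d(T₂) = k_d(T₁) · θ^(T₂−T₁) = 0.198 × 1.047^(29.0−24.5)
= 0.198 × 1.047^4.50 = 0.198 × 1.230 = 0.2435 d⁻¹.

k_d ≈ 0.243 d⁻¹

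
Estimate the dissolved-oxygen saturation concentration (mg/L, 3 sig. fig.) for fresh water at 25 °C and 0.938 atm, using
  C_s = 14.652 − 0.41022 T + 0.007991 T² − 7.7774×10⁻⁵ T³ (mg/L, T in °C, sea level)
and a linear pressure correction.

C_s ≈ 7.67 mg/L

At sea level: C_s = 14.652 − 0.41022×25 + 0.007991×25² − 7.7774×10⁻⁵×25³ = 8.176 mg/L.
Pressure correction: C_s' = 8.176 × 0.938 = 7.669 mg/L.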